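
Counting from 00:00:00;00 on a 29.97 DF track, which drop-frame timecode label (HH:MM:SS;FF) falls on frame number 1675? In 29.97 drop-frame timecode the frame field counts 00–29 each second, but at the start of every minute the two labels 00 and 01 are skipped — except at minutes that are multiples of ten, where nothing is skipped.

00:00:55;25

Ten DF minutes hold 17982 frames, so frame 1675 lies in block 0 (frames 0–17981) with 1675 frames into that block.
The block's first minute is 1800 frames and the rest 1798 each; 1675 frames reaches minute 0, so 0 × 18 + 0 × 2 = 0 labels have been skipped so far.
Adding those back, label number 1675 + 0 = 1675 at 30 labels/s is 55 s + 25 f = 0 h 0 min 55 s frame 25, i.e. 00:00:55;25.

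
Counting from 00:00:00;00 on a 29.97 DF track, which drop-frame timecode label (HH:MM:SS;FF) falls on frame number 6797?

Each 10-minute DF block holds 10 × 60 × 30 − 9 × 2 = 17982 frames. 6797 ÷ 17982 → 0 full blocks, remainder 6797.
Within the partial block the first minute is 1800 frames and each further minute 1798, so 3 further minute boundaries passed. Total skipped labels = 18 × 0 + 2 × 3 = 6.
Non-drop label index = 6797 + 6 = 6803; at 30 labels/s that is 00:03:46:23, i.e. DF 00:03:46;23.

00:03:46;23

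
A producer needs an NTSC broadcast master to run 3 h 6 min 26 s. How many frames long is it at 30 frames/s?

335580 frames

3 h 6 min 26 s = 11186 s.
Frames = 11186 × 30 = 335580.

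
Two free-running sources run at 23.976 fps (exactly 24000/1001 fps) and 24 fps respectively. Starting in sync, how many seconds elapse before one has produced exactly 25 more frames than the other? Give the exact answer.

25025/24 seconds

The gap grows by |24 − 24000/1001| = 24/1001 frames per second.
Time for a 25-frame gap: 25 ÷ (24/1001) = 25025/24 s.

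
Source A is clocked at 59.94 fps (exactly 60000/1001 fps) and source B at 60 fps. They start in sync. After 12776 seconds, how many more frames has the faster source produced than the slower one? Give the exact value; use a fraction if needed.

A emits 60000/1001 × 12776 = 766560000/1001 frames; B emits 60 × 12776 = 766560.
Difference = 766560/1001 frames (≈ 765.7942); B is ahead of A.

766560/1001 frames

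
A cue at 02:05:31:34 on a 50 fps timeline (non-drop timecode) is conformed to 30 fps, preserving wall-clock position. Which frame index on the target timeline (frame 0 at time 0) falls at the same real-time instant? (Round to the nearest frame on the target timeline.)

frame 225950

Source frame index: (2×3600 + 5×60 + 31) × 50 + 34 = 376584.
Real time: 376584 / (50) = 188292/25 s.
Target frame: (188292/25) × (30) = 1129752/5 ≈ 225950.400 → 225950.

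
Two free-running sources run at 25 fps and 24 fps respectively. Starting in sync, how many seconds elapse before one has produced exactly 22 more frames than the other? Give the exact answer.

22 seconds

The gap grows by |24 − 25| = 1 frame per second.
Time for a 22-frame gap: 22 ÷ (1) = 22 s.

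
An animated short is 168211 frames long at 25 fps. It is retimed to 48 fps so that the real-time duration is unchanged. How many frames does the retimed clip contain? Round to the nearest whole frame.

Frames at target rate = 168211 × (48) / (25) = 8074128/25 ≈ 322965.120.
Nearest whole frame: 322965.

322965 frames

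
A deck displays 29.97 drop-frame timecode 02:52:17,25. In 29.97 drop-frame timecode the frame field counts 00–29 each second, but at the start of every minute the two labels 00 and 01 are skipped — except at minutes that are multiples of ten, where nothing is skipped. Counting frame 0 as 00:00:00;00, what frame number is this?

309825

As if non-drop at 30 labels/s: (2 × 3600 + 52 × 60 + 17) × 30 + 25 = 310135.
Minute boundaries passed: 172; those not divisible by 10: 172 − 17 = 155; dropped labels = 2 × 155 = 310.
Actual frame index = 310135 − 310 = 309825.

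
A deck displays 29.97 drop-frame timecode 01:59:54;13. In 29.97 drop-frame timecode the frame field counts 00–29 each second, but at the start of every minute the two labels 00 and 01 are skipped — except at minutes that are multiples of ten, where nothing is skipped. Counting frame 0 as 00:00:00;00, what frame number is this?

215617

As if non-drop at 30 labels/s: (1 × 3600 + 59 × 60 + 54) × 30 + 13 = 215833.
Minute boundaries passed: 119; those not divisible by 10: 119 − 11 = 108; dropped labels = 2 × 108 = 216.
Actual frame index = 215833 − 216 = 215617.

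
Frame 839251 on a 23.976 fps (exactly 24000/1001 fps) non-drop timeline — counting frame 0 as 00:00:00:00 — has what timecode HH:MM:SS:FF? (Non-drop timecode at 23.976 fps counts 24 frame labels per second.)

09:42:48:19

839251 ÷ 24 = 34968 full seconds, remainder 19 frames.
34968 s = 9 h 42 min 48 s.
Timecode: 09:42:48:19.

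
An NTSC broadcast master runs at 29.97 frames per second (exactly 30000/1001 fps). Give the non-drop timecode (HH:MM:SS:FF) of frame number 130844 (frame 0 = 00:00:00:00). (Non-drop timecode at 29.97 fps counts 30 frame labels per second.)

130844 ÷ 30 = 4361 full seconds, remainder 14 frames.
4361 s = 1 h 12 min 41 s.
Timecode: 01:12:41:14.

01:12:41:14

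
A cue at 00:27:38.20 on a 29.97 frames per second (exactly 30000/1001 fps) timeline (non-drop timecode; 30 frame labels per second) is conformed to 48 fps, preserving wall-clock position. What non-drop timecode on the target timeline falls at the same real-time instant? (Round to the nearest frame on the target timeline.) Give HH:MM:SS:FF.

Source frame index: (0×3600 + 27×60 + 38) × 30 + 20 = 49760.
Real time: 49760 / (30000/1001) = 622622/375 s.
Target frame: (622622/375) × (48) = 9961952/125 ≈ 79695.616 → 79696.
At 48 labels/s: frame 79696 → 00:27:40:16.

00:27:40:16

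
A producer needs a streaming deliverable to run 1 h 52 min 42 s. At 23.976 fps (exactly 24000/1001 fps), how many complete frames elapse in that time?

1 h 52 min 42 s = 6762 s.
Frames = 6762 × 24000/1001 = 23184000/143 ≈ 162125.8741.
Complete frames: 162125.

162125 frames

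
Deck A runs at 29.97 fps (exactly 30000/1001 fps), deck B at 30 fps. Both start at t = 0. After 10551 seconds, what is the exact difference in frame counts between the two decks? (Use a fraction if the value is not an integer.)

316530/1001 frames

A emits 30000/1001 × 10551 = 316530000/1001 frames; B emits 30 × 10551 = 316530.
Difference = 316530/1001 frames (≈ 316.2138); B is ahead of A.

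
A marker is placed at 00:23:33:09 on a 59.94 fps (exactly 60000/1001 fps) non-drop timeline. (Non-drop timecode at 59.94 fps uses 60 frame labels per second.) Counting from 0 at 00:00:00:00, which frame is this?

Total seconds to the label: (0 × 3600 + 23 × 60 + 33) = 1413.
Frame index = 1413 × 60 + 9 = 84789.

84789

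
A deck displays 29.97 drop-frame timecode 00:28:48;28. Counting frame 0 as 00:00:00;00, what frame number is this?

51816

Complete 10-minute blocks: 2, each 17982 frames → 35964.
Remaining 8 whole minutes in the current block: 1800 + 7 × 1798 = 14386 frames.
Within the current minute: 48 × 30 + 28 − 2 = 1466 (labels ;00/;01 skipped at this minute). Total = 35964 + 14386 + 1466 = 51816.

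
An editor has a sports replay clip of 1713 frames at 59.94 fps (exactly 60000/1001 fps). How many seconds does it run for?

28.57855 seconds

Running time = 1713 / (60000/1001) = 28.57855 s.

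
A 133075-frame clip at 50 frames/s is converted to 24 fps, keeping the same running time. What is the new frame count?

Target frames = source frames × (target rate / source rate) = 133075 × (24)/(50) = 133075 × 12/25 = 63876.

63876 frames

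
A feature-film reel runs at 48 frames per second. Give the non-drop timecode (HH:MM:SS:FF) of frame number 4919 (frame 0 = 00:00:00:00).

00:01:42:23

4919 ÷ 48 = 102 full seconds, remainder 23 frames.
102 s = 0 h 1 min 42 s.
Timecode: 00:01:42:23.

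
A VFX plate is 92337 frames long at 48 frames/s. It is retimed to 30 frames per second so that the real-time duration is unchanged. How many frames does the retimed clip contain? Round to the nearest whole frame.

Frames at target rate = 92337 × (30) / (48) = 461685/8 ≈ 57710.625.
Nearest whole frame: 57711.

57711 frames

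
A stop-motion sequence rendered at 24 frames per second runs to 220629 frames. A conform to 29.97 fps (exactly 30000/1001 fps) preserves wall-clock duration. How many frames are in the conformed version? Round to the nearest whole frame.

275511 frames

Frames at target rate = 220629 × (30000/1001) / (24) = 275786250/1001 ≈ 275510.739.
Nearest whole frame: 275511.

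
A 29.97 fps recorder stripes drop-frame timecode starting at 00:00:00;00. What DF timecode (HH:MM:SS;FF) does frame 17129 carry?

Ten DF minutes hold 17982 frames, so frame 17129 lies in block 0 (frames 0–17981) with 17129 frames into that block.
The block's first minute is 1800 frames and the rest 1798 each; 17129 frames reaches minute 9, so 0 × 18 + 9 × 2 = 18 labels have been skipped so far.
Adding those back, label number 17129 + 18 = 17147 at 30 labels/s is 571 s + 17 f = 0 h 9 min 31 s frame 17, i.e. 00:09:31;17.

00:09:31;17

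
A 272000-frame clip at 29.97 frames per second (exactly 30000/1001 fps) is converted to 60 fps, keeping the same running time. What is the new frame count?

544544 frames

Target frames = source frames × (target rate / source rate) = 272000 × (60)/(30000/1001) = 272000 × 1001/500 = 544544.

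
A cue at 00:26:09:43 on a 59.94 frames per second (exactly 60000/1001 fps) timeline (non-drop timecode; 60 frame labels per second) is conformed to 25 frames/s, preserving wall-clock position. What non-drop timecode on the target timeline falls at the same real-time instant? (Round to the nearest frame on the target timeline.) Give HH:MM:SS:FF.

00:26:11:07

Source frame index: (0×3600 + 26×60 + 9) × 60 + 43 = 94183.
Real time: 94183 / (60000/1001) = 94277183/60000 s.
Target frame: (94277183/60000) × (25) = 94277183/2400 ≈ 39282.160 → 39282.
At 25 labels/s: frame 39282 → 00:26:11:07.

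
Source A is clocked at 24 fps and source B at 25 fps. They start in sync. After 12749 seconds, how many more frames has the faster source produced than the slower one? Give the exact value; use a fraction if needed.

A emits 24 × 12749 = 305976 frames; B emits 25 × 12749 = 318725.
Difference = 12749 frames; B is ahead of A.

12749 frames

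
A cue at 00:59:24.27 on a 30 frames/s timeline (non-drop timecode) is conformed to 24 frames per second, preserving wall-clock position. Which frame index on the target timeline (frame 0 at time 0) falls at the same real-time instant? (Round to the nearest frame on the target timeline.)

Source frame index: (0×3600 + 59×60 + 24) × 30 + 27 = 106947.
Real time: 106947 / (30) = 35649/10 s.
Target frame: (35649/10) × (24) = 427788/5 ≈ 85557.600 → 85558.

frame 85558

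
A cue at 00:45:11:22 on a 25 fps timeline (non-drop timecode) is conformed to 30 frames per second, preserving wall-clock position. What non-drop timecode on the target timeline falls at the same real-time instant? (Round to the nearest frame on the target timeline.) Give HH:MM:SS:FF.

00:45:11:26

Source frame index: (0×3600 + 45×60 + 11) × 25 + 22 = 67797.
Real time: 67797 / (25) = 67797/25 s.
Target frame: (67797/25) × (30) = 406782/5 ≈ 81356.400 → 81356.
At 30 labels/s: frame 81356 → 00:45:11:26.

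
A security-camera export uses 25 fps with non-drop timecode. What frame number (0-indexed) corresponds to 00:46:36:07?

69907

Total seconds to the label: (0 × 3600 + 46 × 60 + 36) = 2796.
Frame index = 2796 × 25 + 7 = 69907.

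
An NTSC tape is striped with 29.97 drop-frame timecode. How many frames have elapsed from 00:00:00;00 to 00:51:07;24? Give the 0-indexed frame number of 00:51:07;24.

As if non-drop at 30 labels/s: (0 × 3600 + 51 × 60 + 7) × 30 + 24 = 92034.
Minute boundaries passed: 51; those not divisible by 10: 51 − 5 = 46; dropped labels = 2 × 46 = 92.
Actual frame index = 92034 − 92 = 91942.

91942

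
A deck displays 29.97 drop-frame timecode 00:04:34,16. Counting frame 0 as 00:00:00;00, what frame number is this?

Complete 10-minute blocks: 0, each 17982 frames → 0.
Remaining 4 whole minutes in the current block: 1800 + 3 × 1798 = 7194 frames.
Within the current minute: 34 × 30 + 16 − 2 = 1034 (labels ;00/;01 skipped at this minute). Total = 0 + 7194 + 1034 = 8228.

8228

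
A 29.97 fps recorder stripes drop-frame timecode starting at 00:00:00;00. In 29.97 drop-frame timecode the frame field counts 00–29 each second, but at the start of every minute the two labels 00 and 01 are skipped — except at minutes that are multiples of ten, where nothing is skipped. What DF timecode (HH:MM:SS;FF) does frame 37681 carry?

Each 10-minute DF block holds 10 × 60 × 30 − 9 × 2 = 17982 frames. 37681 ÷ 17982 → 2 full blocks, remainder 1717.
Within the partial block the first minute is 1800 frames and each further minute 1798, so 0 further minute boundaries passed. Total skipped labels = 18 × 2 + 2 × 0 = 36.
Non-drop label index = 37681 + 36 = 37717; at 30 labels/s that is 00:20:57:07, i.e. DF 00:20:57;07.

00:20:57;07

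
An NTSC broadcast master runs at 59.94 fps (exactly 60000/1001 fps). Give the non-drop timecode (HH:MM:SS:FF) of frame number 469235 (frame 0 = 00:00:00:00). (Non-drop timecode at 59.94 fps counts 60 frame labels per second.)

02:10:20:35

469235 ÷ 60 = 7820 full seconds, remainder 35 frames.
7820 s = 2 h 10 min 20 s.
Timecode: 02:10:20:35.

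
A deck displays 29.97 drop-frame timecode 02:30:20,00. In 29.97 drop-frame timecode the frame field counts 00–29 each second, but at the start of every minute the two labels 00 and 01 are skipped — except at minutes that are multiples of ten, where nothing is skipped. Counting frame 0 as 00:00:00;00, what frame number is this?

As if non-drop at 30 labels/s: (2 × 3600 + 30 × 60 + 20) × 30 + 0 = 270600.
Minute boundaries passed: 150; those not divisible by 10: 150 − 15 = 135; dropped labels = 2 × 135 = 270.
Actual frame index = 270600 − 270 = 270330.

270330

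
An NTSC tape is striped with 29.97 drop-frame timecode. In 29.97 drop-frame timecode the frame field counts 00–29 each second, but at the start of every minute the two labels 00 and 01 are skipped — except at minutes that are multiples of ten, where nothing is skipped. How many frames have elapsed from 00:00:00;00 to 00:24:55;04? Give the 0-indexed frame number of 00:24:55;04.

44810

As if non-drop at 30 labels/s: (0 × 3600 + 24 × 60 + 55) × 30 + 4 = 44854.
Minute boundaries passed: 24; those not divisible by 10: 24 − 2 = 22; dropped labels = 2 × 22 = 44.
Actual frame index = 44854 − 44 = 44810.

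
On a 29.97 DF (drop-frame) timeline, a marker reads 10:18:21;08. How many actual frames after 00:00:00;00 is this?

1111924

Complete 10-minute blocks: 61, each 17982 frames → 1096902.
Remaining 8 whole minutes in the current block: 1800 + 7 × 1798 = 14386 frames.
Within the current minute: 21 × 30 + 8 − 2 = 636 (labels ;00/;01 skipped at this minute). Total = 1096902 + 14386 + 636 = 1111924.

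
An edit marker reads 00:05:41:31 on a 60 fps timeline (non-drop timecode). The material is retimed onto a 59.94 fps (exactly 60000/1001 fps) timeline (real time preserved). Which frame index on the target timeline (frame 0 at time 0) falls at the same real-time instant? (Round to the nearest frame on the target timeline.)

frame 20471

Source frame index: (0×3600 + 5×60 + 41) × 60 + 31 = 20491.
Real time: 20491 / (60) = 20491/60 s.
Target frame: (20491/60) × (60000/1001) = 20491000/1001 ≈ 20470.529 → 20471.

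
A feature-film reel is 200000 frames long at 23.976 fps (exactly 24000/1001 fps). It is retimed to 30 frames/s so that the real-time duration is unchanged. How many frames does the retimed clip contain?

Target frames = source frames × (target rate / source rate) = 200000 × (30)/(24000/1001) = 200000 × 1001/800 = 250250.

250250 frames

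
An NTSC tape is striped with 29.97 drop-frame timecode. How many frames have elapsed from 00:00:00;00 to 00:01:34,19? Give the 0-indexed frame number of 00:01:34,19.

2837

Complete 10-minute blocks: 0, each 17982 frames → 0.
Remaining 1 whole minute in the current block: 1800 + 0 × 1798 = 1800 frames.
Within the current minute: 34 × 30 + 19 − 2 = 1037 (labels ;00/;01 skipped at this minute). Total = 0 + 1800 + 1037 = 2837.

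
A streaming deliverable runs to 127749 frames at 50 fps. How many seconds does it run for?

Running time = 127749 / (50) = 2554.98 s.

2554.98 seconds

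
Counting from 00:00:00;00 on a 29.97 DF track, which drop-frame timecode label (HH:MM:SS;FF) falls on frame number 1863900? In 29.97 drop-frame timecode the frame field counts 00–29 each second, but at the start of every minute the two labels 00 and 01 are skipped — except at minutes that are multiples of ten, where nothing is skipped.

17:16:32;06

Ten DF minutes hold 17982 frames, so frame 1863900 lies in block 103 (frames 1852146–1870127) with 11754 frames into that block.
The block's first minute is 1800 frames and the rest 1798 each; 11754 frames reaches minute 6, so 103 × 18 + 6 × 2 = 1866 labels have been skipped so far.
Adding those back, label number 1863900 + 1866 = 1865766 at 30 labels/s is 62192 s + 6 f = 17 h 16 min 32 s frame 6, i.e. 17:16:32;06.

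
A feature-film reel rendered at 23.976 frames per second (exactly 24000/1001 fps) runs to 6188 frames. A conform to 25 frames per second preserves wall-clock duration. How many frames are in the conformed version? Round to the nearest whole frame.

6452 frames

Frames at target rate = 6188 × (25) / (24000/1001) = 1548547/240 ≈ 6452.279.
Nearest whole frame: 6452.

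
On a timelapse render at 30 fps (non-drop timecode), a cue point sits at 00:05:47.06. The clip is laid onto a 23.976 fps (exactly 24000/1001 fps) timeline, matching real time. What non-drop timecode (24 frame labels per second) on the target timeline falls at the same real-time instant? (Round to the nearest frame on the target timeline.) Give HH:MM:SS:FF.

Source frame index: (0×3600 + 5×60 + 47) × 30 + 6 = 10416.
Real time: 10416 / (30) = 1736/5 s.
Target frame: (1736/5) × (24000/1001) = 1190400/143 ≈ 8324.476 → 8324.
At 24 labels/s: frame 8324 → 00:05:46:20.

00:05:46:20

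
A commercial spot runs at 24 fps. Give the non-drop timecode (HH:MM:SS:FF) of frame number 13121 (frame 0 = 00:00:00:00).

00:09:06:17

13121 ÷ 24 = 546 full seconds, remainder 17 frames.
546 s = 0 h 9 min 6 s.
Timecode: 00:09:06:17.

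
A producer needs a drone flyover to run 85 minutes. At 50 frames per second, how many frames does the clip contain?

255000 frames

85 min = 5100 s.
Frames = 5100 × 50 = 255000.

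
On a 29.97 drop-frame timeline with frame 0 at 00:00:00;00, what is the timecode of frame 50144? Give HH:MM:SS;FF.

00:27:53;04

Each 10-minute DF block holds 10 × 60 × 30 − 9 × 2 = 17982 frames. 50144 ÷ 17982 → 2 full blocks, remainder 14180.
Within the partial block the first minute is 1800 frames and each further minute 1798, so 7 further minute boundaries passed. Total skipped labels = 18 × 2 + 2 × 7 = 50.
Non-drop label index = 50144 + 50 = 50194; at 30 labels/s that is 00:27:53:04, i.e. DF 00:27:53;04.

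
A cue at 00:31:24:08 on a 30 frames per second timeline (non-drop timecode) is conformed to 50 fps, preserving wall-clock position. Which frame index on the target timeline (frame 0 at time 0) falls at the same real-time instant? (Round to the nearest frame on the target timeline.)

frame 94213

Source frame index: (0×3600 + 31×60 + 24) × 30 + 8 = 56528.
Real time: 56528 / (30) = 28264/15 s.
Target frame: (28264/15) × (50) = 282640/3 ≈ 94213.333 → 94213.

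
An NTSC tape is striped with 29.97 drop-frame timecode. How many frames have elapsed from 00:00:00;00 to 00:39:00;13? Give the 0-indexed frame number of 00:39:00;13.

Complete 10-minute blocks: 3, each 17982 frames → 53946.
Remaining 9 whole minutes in the current block: 1800 + 8 × 1798 = 16184 frames.
Within the current minute: 0 × 30 + 13 − 2 = 11 (labels ;00/;01 skipped at this minute). Total = 53946 + 16184 + 11 = 70141.

70141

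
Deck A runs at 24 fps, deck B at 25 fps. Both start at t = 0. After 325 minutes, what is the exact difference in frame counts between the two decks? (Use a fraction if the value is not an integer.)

325 min = 19500 s.
A emits 24 × 19500 = 468000 frames; B emits 25 × 19500 = 487500.
Difference = 19500 frames; B is ahead of A.

19500 frames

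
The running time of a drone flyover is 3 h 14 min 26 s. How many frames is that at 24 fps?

279984 frames

3 h 14 min 26 s = 11666 s.
Frames = 11666 × 24 = 279984.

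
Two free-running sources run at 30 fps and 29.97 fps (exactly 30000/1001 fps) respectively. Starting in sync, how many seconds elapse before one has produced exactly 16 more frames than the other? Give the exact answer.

The gap grows by |30000/1001 − 30| = 30/1001 frames per second.
Time for a 16-frame gap: 16 ÷ (30/1001) = 8008/15 s.

8008/15 seconds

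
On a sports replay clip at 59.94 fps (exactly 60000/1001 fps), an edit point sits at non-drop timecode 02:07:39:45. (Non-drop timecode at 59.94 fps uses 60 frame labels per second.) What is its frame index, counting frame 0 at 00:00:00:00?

Total seconds to the label: (2 × 3600 + 7 × 60 + 39) = 7659.
Frame index = 7659 × 60 + 45 = 459585.

459585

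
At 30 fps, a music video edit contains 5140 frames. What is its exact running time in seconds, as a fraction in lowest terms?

Running time = 5140 ÷ (30) = 5140 × 1/30 = 514/3 s.

514/3 seconds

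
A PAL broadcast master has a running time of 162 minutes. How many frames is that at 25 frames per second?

162 min = 9720 s.
Frames = 9720 × 25 = 243000.

243000 frames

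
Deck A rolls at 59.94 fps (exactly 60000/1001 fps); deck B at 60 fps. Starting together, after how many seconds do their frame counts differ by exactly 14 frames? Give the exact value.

The gap grows by |60 − 60000/1001| = 60/1001 frames per second.
Time for a 14-frame gap: 14 ÷ (60/1001) = 7007/30 s.

7007/30 seconds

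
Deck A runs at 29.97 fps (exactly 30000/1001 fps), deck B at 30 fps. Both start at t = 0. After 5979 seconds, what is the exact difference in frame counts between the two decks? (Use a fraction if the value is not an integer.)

179370/1001 frames

A emits 30000/1001 × 5979 = 179370000/1001 frames; B emits 30 × 5979 = 179370.
Difference = 179370/1001 frames (≈ 179.1908); B is ahead of A.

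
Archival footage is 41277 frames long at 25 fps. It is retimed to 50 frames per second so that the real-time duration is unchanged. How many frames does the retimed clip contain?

82554 frames

Frames at target rate = 41277 × (50) / (25) = 82554.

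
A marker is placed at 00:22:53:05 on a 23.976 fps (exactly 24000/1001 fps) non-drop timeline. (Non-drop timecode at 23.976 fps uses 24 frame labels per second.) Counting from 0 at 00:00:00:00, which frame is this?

frame 32957

Total seconds to the label: (0 × 3600 + 22 × 60 + 53) = 1373.
Frame index = 1373 × 24 + 5 = 32957.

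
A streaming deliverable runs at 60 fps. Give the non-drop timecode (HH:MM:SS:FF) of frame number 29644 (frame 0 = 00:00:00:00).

00:08:14:04

29644 ÷ 60 = 494 full seconds, remainder 4 frames.
494 s = 0 h 8 min 14 s.
Timecode: 00:08:14:04.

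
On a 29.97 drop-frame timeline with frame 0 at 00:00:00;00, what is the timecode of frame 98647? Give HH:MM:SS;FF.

00:54:51;15

Ten DF minutes hold 17982 frames, so frame 98647 lies in block 5 (frames 89910–107891) with 8737 frames into that block.
The block's first minute is 1800 frames and the rest 1798 each; 8737 frames reaches minute 4, so 5 × 18 + 4 × 2 = 98 labels have been skipped so far.
Adding those back, label number 98647 + 98 = 98745 at 30 labels/s is 3291 s + 15 f = 0 h 54 min 51 s frame 15, i.e. 00:54:51;15.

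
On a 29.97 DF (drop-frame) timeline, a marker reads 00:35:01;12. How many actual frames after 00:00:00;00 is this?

As if non-drop at 30 labels/s: (0 × 3600 + 35 × 60 + 1) × 30 + 12 = 63042.
Minute boundaries passed: 35; those not divisible by 10: 35 − 3 = 32; dropped labels = 2 × 32 = 64.
Actual frame index = 63042 − 64 = 62978.

62978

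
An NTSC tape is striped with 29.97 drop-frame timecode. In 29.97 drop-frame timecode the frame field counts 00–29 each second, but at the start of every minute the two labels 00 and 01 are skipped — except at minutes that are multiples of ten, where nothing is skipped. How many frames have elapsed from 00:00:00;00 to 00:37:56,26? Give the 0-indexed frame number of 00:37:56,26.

As if non-drop at 30 labels/s: (0 × 3600 + 37 × 60 + 56) × 30 + 26 = 68306.
Minute boundaries passed: 37; those not divisible by 10: 37 − 3 = 34; dropped labels = 2 × 34 = 68.
Actual frame index = 68306 − 68 = 68238.

68238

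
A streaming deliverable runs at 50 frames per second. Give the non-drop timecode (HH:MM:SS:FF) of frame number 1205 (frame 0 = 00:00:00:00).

00:00:24:05

1205 ÷ 50 = 24 full seconds, remainder 5 frames.
24 s = 0 h 0 min 24 s.
Timecode: 00:00:24:05.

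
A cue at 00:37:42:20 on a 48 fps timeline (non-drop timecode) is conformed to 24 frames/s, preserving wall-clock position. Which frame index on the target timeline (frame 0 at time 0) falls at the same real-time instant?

Source frame index: (0×3600 + 37×60 + 42) × 48 + 20 = 108596.
Real time: 108596 / (48) = 27149/12 s.
Target frame: (27149/12) × (24) = 54298.

frame 54298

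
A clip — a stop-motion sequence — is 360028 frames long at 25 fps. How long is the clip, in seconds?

14401.12 seconds

Running time = 360028 / (25) = 14401.12 s.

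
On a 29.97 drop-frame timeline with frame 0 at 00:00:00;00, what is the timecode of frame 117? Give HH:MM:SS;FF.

00:00:03;27

Each 10-minute DF block holds 10 × 60 × 30 − 9 × 2 = 17982 frames. 117 ÷ 17982 → 0 full blocks, remainder 117.
Within the partial block the first minute is 1800 frames and each further minute 1798, so 0 further minute boundaries passed. Total skipped labels = 18 × 0 + 2 × 0 = 0.
Non-drop label index = 117 + 0 = 117; at 30 labels/s that is 00:00:03:27, i.e. DF 00:00:03;27.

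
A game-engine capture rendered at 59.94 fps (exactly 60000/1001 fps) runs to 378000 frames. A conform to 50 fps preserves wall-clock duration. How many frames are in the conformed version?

Target frames = source frames × (target rate / source rate) = 378000 × (50)/(60000/1001) = 378000 × 1001/1200 = 315315.

315315 frames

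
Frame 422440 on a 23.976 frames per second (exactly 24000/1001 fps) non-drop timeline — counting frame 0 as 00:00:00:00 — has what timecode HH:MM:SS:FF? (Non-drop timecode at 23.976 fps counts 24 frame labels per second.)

04:53:21:16

422440 ÷ 24 = 17601 full seconds, remainder 16 frames.
17601 s = 4 h 53 min 21 s.
Timecode: 04:53:21:16.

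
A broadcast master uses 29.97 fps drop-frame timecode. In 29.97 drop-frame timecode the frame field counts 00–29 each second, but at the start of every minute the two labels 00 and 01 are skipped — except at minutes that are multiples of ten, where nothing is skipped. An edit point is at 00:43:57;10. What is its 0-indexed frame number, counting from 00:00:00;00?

79042

As if non-drop at 30 labels/s: (0 × 3600 + 43 × 60 + 57) × 30 + 10 = 79120.
Minute boundaries passed: 43; those not divisible by 10: 43 − 4 = 39; dropped labels = 2 × 39 = 78.
Actual frame index = 79120 − 78 = 79042.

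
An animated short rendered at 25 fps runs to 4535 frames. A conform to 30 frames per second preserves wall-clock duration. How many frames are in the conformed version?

5442 frames

Target frames = source frames × (target rate / source rate) = 4535 × (30)/(25) = 4535 × 6/5 = 5442.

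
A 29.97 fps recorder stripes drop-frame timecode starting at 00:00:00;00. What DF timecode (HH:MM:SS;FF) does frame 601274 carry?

05:34:22;16

Ten DF minutes hold 17982 frames, so frame 601274 lies in block 33 (frames 593406–611387) with 7868 frames into that block.
The block's first minute is 1800 frames and the rest 1798 each; 7868 frames reaches minute 4, so 33 × 18 + 4 × 2 = 602 labels have been skipped so far.
Adding those back, label number 601274 + 602 = 601876 at 30 labels/s is 20062 s + 16 f = 5 h 34 min 22 s frame 16, i.e. 05:34:22;16.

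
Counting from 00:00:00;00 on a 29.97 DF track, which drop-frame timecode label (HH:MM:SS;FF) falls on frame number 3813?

Ten DF minutes hold 17982 frames, so frame 3813 lies in block 0 (frames 0–17981) with 3813 frames into that block.
The block's first minute is 1800 frames and the rest 1798 each; 3813 frames reaches minute 2, so 0 × 18 + 2 × 2 = 4 labels have been skipped so far.
Adding those back, label number 3813 + 4 = 3817 at 30 labels/s is 127 s + 7 f = 0 h 2 min 7 s frame 7, i.e. 00:02:07;07.

00:02:07;07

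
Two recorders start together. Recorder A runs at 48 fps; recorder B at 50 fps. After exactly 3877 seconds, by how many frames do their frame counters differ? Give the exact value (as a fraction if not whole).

7754 frames

A emits 48 × 3877 = 186096 frames; B emits 50 × 3877 = 193850.
Difference = 7754 frames; B is ahead of A.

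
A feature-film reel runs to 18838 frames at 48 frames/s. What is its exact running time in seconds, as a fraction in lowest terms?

Running time = 18838 ÷ (48) = 18838 × 1/48 = 9419/24 s.

9419/24 seconds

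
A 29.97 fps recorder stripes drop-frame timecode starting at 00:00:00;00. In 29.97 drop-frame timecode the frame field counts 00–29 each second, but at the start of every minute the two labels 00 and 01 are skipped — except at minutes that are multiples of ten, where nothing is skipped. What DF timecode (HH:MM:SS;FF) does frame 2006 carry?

00:01:06;28

Each 10-minute DF block holds 10 × 60 × 30 − 9 × 2 = 17982 frames. 2006 ÷ 17982 → 0 full blocks, remainder 2006.
Within the partial block the first minute is 1800 frames and each further minute 1798, so 1 further minute boundary passed. Total skipped labels = 18 × 0 + 2 × 1 = 2.
Non-drop label index = 2006 + 2 = 2008; at 30 labels/s that is 00:01:06:28, i.e. DF 00:01:06;28.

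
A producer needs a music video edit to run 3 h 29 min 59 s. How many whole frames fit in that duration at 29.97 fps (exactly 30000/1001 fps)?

3 h 29 min 59 s = 12599 s.
Frames = 12599 × 30000/1001 = 377970000/1001 ≈ 377592.4076.
Complete frames: 377592.

377592 frames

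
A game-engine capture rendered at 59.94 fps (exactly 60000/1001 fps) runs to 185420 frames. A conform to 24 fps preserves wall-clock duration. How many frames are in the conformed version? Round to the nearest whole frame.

74242 frames

Frames at target rate = 185420 × (24) / (60000/1001) = 9280271/125 ≈ 74242.168.
Nearest whole frame: 74242.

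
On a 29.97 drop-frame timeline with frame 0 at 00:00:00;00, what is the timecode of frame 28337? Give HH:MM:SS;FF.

Ten DF minutes hold 17982 frames, so frame 28337 lies in block 1 (frames 17982–35963) with 10355 frames into that block.
The block's first minute is 1800 frames and the rest 1798 each; 10355 frames reaches minute 5, so 1 × 18 + 5 × 2 = 28 labels have been skipped so far.
Adding those back, label number 28337 + 28 = 28365 at 30 labels/s is 945 s + 15 f = 0 h 15 min 45 s frame 15, i.e. 00:15:45;15.

00:15:45;15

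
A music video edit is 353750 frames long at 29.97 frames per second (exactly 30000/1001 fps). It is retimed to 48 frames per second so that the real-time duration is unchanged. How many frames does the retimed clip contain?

Target frames = source frames × (target rate / source rate) = 353750 × (48)/(30000/1001) = 353750 × 1001/625 = 566566.

566566 frames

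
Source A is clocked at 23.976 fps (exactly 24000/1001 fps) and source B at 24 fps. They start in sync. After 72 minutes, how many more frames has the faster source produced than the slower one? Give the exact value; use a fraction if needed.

103680/1001 frames

72 min = 4320 s.
A emits 24000/1001 × 4320 = 103680000/1001 frames; B emits 24 × 4320 = 103680.
Difference = 103680/1001 frames (≈ 103.5764); B is ahead of A.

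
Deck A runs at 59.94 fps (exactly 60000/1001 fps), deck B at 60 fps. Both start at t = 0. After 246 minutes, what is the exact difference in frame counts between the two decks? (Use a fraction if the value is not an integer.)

885600/1001 frames

246 min = 14760 s.
A emits 60000/1001 × 14760 = 885600000/1001 frames; B emits 60 × 14760 = 885600.
Difference = 885600/1001 frames (≈ 884.7153); B is ahead of A.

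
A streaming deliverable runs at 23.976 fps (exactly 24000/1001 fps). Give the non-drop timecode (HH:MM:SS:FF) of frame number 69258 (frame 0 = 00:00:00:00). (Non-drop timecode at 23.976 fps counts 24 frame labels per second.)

00:48:05:18

69258 ÷ 24 = 2885 full seconds, remainder 18 frames.
2885 s = 0 h 48 min 5 s.
Timecode: 00:48:05:18.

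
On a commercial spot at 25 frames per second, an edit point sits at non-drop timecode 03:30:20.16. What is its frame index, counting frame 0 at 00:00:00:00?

315516

Total seconds to the label: (3 × 3600 + 30 × 60 + 20) = 12620.
Frame index = 12620 × 25 + 16 = 315516.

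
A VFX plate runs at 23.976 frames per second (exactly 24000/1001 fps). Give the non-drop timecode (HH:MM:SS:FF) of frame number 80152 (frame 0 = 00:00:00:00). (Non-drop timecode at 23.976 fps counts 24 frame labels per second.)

00:55:39:16

80152 ÷ 24 = 3339 full seconds, remainder 16 frames.
3339 s = 0 h 55 min 39 s.
Timecode: 00:55:39:16.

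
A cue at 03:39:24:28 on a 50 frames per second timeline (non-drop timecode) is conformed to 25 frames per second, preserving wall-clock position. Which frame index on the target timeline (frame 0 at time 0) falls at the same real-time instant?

frame 329114

Source frame index: (3×3600 + 39×60 + 24) × 50 + 28 = 658228.
Real time: 658228 / (50) = 329114/25 s.
Target frame: (329114/25) × (25) = 329114.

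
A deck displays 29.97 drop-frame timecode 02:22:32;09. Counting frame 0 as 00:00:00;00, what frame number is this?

Complete 10-minute blocks: 14, each 17982 frames → 251748.
Remaining 2 whole minutes in the current block: 1800 + 1 × 1798 = 3598 frames.
Within the current minute: 32 × 30 + 9 − 2 = 967 (labels ;00/;01 skipped at this minute). Total = 251748 + 3598 + 967 = 256313.

256313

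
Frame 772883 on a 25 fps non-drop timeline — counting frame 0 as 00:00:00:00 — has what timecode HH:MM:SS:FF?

772883 ÷ 25 = 30915 full seconds, remainder 8 frames.
30915 s = 8 h 35 min 15 s.
Timecode: 08:35:15:08.

08:35:15:08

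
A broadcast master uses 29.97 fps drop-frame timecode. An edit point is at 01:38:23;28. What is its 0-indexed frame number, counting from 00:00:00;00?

176940

As if non-drop at 30 labels/s: (1 × 3600 + 38 × 60 + 23) × 30 + 28 = 177118.
Minute boundaries passed: 98; those not divisible by 10: 98 − 9 = 89; dropped labels = 2 × 89 = 178.
Actual frame index = 177118 − 178 = 176940.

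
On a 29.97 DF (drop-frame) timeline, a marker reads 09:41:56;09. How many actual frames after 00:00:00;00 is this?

As if non-drop at 30 labels/s: (9 × 3600 + 41 × 60 + 56) × 30 + 9 = 1047489.
Minute boundaries passed: 581; those not divisible by 10: 581 − 58 = 523; dropped labels = 2 × 523 = 1046.
Actual frame index = 1047489 − 1046 = 1046443.

1046443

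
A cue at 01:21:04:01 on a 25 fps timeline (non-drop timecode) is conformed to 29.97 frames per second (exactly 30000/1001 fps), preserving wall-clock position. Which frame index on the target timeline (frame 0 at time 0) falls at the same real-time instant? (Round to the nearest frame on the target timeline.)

frame 145775

Source frame index: (1×3600 + 21×60 + 4) × 25 + 1 = 121601.
Real time: 121601 / (25) = 121601/25 s.
Target frame: (121601/25) × (30000/1001) = 145921200/1001 ≈ 145775.425 → 145775.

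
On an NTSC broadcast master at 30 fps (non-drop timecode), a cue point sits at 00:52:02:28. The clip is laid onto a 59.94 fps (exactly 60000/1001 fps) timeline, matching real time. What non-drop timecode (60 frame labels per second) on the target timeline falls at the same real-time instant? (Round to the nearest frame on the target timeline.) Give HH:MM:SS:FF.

Source frame index: (0×3600 + 52×60 + 2) × 30 + 28 = 93688.
Real time: 93688 / (30) = 46844/15 s.
Target frame: (46844/15) × (60000/1001) = 26768000/143 ≈ 187188.811 → 187189.
At 60 labels/s: frame 187189 → 00:51:59:49.

00:51:59:49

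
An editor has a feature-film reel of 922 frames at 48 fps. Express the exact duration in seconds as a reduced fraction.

Running time = 922 ÷ (48) = 922 × 1/48 = 461/24 s.

461/24 seconds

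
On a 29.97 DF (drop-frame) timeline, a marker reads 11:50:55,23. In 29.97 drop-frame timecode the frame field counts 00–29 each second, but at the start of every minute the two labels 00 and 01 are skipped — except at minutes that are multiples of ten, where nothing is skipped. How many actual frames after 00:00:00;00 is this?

Complete 10-minute blocks: 71, each 17982 frames → 1276722.
Remaining 0 whole minutes in the current block: 0 frames.
Within the current minute: 55 × 30 + 23 = 1673. Total = 1276722 + 0 + 1673 = 1278395.

1278395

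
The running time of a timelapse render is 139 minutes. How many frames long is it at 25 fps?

139 min = 8340 s.
Frames = 8340 × 25 = 208500.

208500 frames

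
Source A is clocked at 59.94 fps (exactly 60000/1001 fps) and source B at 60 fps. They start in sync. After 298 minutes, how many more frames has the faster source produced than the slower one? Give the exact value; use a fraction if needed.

298 min = 17880 s.
A emits 60000/1001 × 17880 = 1072800000/1001 frames; B emits 60 × 17880 = 1072800.
Difference = 1072800/1001 frames (≈ 1071.7283); B is ahead of A.

1072800/1001 frames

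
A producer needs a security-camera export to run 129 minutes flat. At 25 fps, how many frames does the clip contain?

193500 frames

129 min = 7740 s.
Frames = 7740 × 25 = 193500.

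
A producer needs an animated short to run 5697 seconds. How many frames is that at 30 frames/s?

170910 frames

Frames = 5697 × 30 = 170910.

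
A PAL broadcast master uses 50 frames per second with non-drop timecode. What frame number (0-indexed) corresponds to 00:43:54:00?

Total seconds to the label: (0 × 3600 + 43 × 60 + 54) = 2634.
Frame index = 2634 × 50 + 0 = 131700.

131700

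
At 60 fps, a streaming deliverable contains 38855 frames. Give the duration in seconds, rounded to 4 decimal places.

647.5833 seconds

Running time = 38855 × 1/60 = 7771/12 s ≈ 647.5833 s.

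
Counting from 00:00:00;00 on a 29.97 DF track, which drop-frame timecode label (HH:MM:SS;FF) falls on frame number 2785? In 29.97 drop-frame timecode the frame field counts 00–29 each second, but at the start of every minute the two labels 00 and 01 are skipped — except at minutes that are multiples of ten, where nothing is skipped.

Ten DF minutes hold 17982 frames, so frame 2785 lies in block 0 (frames 0–17981) with 2785 frames into that block.
The block's first minute is 1800 frames and the rest 1798 each; 2785 frames reaches minute 1, so 0 × 18 + 1 × 2 = 2 labels have been skipped so far.
Adding those back, label number 2785 + 2 = 2787 at 30 labels/s is 92 s + 27 f = 0 h 1 min 32 s frame 27, i.e. 00:01:32;27.

00:01:32;27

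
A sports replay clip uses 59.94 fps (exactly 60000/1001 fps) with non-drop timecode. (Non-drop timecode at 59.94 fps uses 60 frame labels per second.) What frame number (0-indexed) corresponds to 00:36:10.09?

130209

Total seconds to the label: (0 × 3600 + 36 × 60 + 10) = 2170.
Frame index = 2170 × 60 + 9 = 130209.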